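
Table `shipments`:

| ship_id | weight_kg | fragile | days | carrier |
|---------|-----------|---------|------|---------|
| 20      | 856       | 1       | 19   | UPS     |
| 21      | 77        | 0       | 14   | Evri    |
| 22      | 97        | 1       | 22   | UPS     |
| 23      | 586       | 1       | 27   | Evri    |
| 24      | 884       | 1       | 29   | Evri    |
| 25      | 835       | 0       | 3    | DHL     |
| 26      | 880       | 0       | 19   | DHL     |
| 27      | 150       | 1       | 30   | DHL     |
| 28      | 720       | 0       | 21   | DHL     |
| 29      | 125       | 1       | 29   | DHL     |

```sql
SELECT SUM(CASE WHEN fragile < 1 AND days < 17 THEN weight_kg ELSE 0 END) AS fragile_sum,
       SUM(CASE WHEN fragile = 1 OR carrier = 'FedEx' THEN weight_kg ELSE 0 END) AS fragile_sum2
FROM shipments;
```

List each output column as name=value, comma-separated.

[fragile_sum: fragile < 1 AND days < 17]
ship_id=20: ✗
ship_id=21: ✓ → 77
ship_id=22: ✗
ship_id=23: ✗
ship_id=24: ✗
ship_id=25: ✓ → 835
ship_id=26: ✗
ship_id=27: ✗
ship_id=28: ✗
ship_id=29: ✗
fragile_sum = 77 + 835 = 912
—
[fragile_sum2: fragile = 1 OR carrier = 'FedEx']
ship_id=20: ✓ → 856
ship_id=21: ✗
ship_id=22: ✓ → 97
ship_id=23: ✓ → 586
ship_id=24: ✓ → 884
ship_id=25: ✗
ship_id=26: ✗
ship_id=27: ✓ → 150
ship_id=28: ✗
ship_id=29: ✓ → 125
fragile_sum2 = 856 + 97 + 586 + 884 + 150 + 125 = 2698

fragile_sum=912, fragile_sum2=2698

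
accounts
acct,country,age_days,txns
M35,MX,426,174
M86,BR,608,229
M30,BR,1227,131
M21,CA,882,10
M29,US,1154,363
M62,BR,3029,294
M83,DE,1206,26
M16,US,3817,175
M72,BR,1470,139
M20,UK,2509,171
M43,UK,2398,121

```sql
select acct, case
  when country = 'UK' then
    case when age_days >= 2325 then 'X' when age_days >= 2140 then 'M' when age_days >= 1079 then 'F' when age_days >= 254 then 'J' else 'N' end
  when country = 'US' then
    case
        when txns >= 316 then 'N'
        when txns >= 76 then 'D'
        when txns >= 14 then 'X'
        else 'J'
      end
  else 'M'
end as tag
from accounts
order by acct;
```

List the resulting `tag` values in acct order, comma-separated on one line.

D, X, M, N, M, M, X, M, M, M, M

acct=M16: country='US' → inner[txns >= 76] → D
acct=M20: country='UK' → inner[age_days >= 2325] → X
acct=M21: country='CA' → outer ELSE → M
acct=M29: country='US' → inner[txns >= 316] → N
acct=M30: country='BR' → outer ELSE → M
acct=M35: country='MX' → outer ELSE → M
acct=M43: country='UK' → inner[age_days >= 2325] → X
acct=M62: country='BR' → outer ELSE → M
acct=M72: country='BR' → outer ELSE → M
acct=M83: country='DE' → outer ELSE → M
acct=M86: country='BR' → outer ELSE → M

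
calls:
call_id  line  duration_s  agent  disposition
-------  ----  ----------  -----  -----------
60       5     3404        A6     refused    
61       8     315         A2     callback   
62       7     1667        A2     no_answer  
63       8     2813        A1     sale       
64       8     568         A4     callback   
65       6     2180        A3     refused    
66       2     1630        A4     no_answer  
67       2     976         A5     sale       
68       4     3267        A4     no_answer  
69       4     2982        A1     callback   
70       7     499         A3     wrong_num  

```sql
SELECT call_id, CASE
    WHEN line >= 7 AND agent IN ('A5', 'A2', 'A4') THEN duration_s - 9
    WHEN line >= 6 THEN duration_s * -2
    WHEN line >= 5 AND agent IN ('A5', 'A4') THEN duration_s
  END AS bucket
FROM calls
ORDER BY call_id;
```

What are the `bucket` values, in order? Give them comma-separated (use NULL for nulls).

call_id=60: (no match → NULL) → NULL
call_id=61: line >= 7 AND agent IN ('A5', 'A2', 'A4') → 306
call_id=62: line >= 7 AND agent IN ('A5', 'A2', 'A4') → 1658
call_id=63: line >= 6 → -5626
call_id=64: line >= 7 AND agent IN ('A5', 'A2', 'A4') → 559
call_id=65: line >= 6 → -4360
call_id=66: (no match → NULL) → NULL
call_id=67: (no match → NULL) → NULL
call_id=68: (no match → NULL) → NULL
call_id=69: (no match → NULL) → NULL
call_id=70: line >= 6 → -998

NULL, 306, 1658, -5626, 559, -4360, NULL, NULL, NULL, NULL, -998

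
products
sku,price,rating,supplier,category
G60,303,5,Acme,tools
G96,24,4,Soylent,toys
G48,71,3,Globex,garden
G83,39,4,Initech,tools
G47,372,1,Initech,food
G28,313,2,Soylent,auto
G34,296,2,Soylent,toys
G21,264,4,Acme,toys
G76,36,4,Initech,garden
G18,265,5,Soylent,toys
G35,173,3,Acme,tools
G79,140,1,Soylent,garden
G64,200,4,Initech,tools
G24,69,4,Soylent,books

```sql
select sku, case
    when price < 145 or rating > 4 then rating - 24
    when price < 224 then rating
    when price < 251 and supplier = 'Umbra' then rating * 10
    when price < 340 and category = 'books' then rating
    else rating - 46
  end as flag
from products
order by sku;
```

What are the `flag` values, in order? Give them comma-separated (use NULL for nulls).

-19, -42, -20, -44, -44, 3, -45, -21, -19, 4, -20, -23, -20, -20

sku=G18: price < 145 or rating > 4 → -19
sku=G21: ELSE → -42
sku=G24: price < 145 or rating > 4 → -20
sku=G28: ELSE → -44
sku=G34: ELSE → -44
sku=G35: price < 224 → 3
sku=G47: ELSE → -45
sku=G48: price < 145 or rating > 4 → -21
sku=G60: price < 145 or rating > 4 → -19
sku=G64: price < 224 → 4
sku=G76: price < 145 or rating > 4 → -20
sku=G79: price < 145 or rating > 4 → -23
sku=G83: price < 145 or rating > 4 → -20
sku=G96: price < 145 or rating > 4 → -20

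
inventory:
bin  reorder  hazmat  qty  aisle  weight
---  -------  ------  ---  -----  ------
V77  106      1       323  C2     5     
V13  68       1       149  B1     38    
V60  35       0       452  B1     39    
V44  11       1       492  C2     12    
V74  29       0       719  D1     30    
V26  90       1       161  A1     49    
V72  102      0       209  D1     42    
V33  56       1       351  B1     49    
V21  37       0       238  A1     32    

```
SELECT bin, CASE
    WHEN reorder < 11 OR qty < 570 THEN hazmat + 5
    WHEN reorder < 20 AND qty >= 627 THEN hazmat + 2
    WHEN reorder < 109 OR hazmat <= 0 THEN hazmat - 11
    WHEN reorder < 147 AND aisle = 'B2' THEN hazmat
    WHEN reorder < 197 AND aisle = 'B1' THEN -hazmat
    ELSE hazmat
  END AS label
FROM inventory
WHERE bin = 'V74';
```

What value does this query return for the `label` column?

-11

bin = V74: reorder=29, hazmat=0, qty=719, aisle=D1, weight=30.
reorder < 11 OR qty < 570 → false
reorder < 20 AND qty >= 627 → false
reorder < 109 OR hazmat <= 0 → true → -11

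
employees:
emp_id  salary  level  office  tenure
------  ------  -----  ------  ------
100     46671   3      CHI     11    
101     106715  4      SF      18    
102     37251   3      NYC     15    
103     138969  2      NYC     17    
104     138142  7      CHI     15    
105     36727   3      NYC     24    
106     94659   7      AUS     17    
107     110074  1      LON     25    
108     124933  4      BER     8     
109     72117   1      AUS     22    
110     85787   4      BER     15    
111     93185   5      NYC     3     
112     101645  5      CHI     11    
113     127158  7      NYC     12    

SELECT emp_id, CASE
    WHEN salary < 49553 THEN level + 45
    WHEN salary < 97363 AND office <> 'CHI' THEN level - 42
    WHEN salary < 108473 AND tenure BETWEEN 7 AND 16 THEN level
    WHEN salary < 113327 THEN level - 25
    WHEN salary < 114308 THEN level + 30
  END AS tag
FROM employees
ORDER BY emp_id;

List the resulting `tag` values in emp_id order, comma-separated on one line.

48, -21, 48, NULL, NULL, 48, -35, -24, NULL, -41, -38, -37, 5, NULL

emp_id=100: salary < 49553 → 48
emp_id=101: salary < 113327 → -21
emp_id=102: salary < 49553 → 48
emp_id=103: (no match → NULL) → NULL
emp_id=104: (no match → NULL) → NULL
emp_id=105: salary < 49553 → 48
emp_id=106: salary < 97363 AND office <> 'CHI' → -35
emp_id=107: salary < 113327 → -24
emp_id=108: (no match → NULL) → NULL
emp_id=109: salary < 97363 AND office <> 'CHI' → -41
emp_id=110: salary < 97363 AND office <> 'CHI' → -38
emp_id=111: salary < 97363 AND office <> 'CHI' → -37
emp_id=112: salary < 108473 AND tenure BETWEEN 7 AND 16 → 5
emp_id=113: (no match → NULL) → NULL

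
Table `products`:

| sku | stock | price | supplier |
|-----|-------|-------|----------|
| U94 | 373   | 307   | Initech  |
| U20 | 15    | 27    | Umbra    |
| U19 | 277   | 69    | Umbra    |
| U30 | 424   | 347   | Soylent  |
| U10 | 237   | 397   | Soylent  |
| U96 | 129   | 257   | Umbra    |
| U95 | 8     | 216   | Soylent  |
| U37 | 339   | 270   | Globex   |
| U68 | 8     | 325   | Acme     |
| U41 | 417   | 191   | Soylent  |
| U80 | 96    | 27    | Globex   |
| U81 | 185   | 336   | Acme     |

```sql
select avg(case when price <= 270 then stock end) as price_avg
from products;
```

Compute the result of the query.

sku=U94: ✗
sku=U20: ✓ → 15
sku=U19: ✓ → 277
sku=U30: ✗
sku=U10: ✗
sku=U96: ✓ → 129
sku=U95: ✓ → 8
sku=U37: ✓ → 339
sku=U68: ✗
sku=U41: ✓ → 417
sku=U80: ✓ → 96
sku=U81: ✗
price_avg = (15 + 277 + 129 + 8 + 339 + 417 + 96) / 7 = 183

183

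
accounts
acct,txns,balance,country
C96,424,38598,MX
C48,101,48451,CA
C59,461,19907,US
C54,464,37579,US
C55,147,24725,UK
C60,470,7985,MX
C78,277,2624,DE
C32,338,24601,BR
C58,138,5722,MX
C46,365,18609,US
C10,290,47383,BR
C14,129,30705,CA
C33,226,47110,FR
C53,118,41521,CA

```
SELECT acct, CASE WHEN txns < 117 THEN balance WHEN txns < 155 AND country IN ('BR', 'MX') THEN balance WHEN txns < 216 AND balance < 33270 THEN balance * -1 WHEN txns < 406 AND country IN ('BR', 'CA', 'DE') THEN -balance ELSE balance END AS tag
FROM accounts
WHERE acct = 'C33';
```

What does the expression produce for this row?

47110

acct = C33: txns=226, balance=47110, country=FR.
txns < 117 → false
txns < 155 AND country IN ('BR', 'MX') → false
txns < 216 AND balance < 33270 → false
txns < 406 AND country IN ('BR', 'CA', 'DE') → false
No prior WHEN matched → ELSE → 47110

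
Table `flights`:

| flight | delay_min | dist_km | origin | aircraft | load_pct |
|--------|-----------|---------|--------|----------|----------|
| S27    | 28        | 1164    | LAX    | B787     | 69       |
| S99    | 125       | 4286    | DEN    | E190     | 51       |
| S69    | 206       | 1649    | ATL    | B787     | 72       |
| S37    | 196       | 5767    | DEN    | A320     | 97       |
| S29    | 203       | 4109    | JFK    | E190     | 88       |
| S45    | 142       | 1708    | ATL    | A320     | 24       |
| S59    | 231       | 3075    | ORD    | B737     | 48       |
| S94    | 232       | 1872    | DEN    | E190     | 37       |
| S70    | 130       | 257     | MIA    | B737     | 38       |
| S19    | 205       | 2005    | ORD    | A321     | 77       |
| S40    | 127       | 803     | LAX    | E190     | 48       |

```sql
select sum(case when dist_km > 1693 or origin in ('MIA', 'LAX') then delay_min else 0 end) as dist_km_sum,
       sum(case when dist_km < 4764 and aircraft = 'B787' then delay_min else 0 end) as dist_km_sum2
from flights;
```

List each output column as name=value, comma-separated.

[dist_km_sum: dist_km > 1693 or origin in ('MIA', 'LAX')]
flight=S27: ✓ → 28
flight=S99: ✓ → 125
flight=S69: ✗
flight=S37: ✓ → 196
flight=S29: ✓ → 203
flight=S45: ✓ → 142
flight=S59: ✓ → 231
flight=S94: ✓ → 232
flight=S70: ✓ → 130
flight=S19: ✓ → 205
flight=S40: ✓ → 127
dist_km_sum = 28 + 125 + 196 + 203 + 142 + 231 + 232 + 130 + 205 + 127 = 1619
—
[dist_km_sum2: dist_km < 4764 and aircraft = 'B787']
flight=S27: ✓ → 28
flight=S99: ✗
flight=S69: ✓ → 206
flight=S37: ✗
flight=S29: ✗
flight=S45: ✗
flight=S59: ✗
flight=S94: ✗
flight=S70: ✗
flight=S19: ✗
flight=S40: ✗
dist_km_sum2 = 28 + 206 = 234

dist_km_sum=1619, dist_km_sum2=234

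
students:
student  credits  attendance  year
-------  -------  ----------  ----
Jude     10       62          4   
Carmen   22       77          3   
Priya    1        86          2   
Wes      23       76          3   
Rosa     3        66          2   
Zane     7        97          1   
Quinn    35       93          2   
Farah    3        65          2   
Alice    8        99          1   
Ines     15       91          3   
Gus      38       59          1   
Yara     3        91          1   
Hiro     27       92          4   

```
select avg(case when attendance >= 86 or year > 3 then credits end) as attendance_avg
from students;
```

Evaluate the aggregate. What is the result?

student=Jude: ✓ → 10
student=Carmen: ✗
student=Priya: ✓ → 1
student=Wes: ✗
student=Rosa: ✗
student=Zane: ✓ → 7
student=Quinn: ✓ → 35
student=Farah: ✗
student=Alice: ✓ → 8
student=Ines: ✓ → 15
student=Gus: ✗
student=Yara: ✓ → 3
student=Hiro: ✓ → 27
attendance_avg = (10 + 1 + 7 + 35 + 8 + 15 + 3 + 27) / 8 = 13.25

13.25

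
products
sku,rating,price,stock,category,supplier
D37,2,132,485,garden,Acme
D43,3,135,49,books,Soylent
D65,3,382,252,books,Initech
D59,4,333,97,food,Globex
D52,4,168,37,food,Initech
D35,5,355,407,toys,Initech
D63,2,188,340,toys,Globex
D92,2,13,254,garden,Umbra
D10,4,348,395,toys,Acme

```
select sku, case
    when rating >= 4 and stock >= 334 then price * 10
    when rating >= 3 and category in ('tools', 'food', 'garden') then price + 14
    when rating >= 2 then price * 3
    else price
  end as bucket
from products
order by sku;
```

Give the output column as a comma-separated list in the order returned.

sku=D10: rating >= 4 and stock >= 334 → 3480
sku=D35: rating >= 4 and stock >= 334 → 3550
sku=D37: rating >= 2 → 396
sku=D43: rating >= 2 → 405
sku=D52: rating >= 3 and category in ('tools', 'food', 'garden') → 182
sku=D59: rating >= 3 and category in ('tools', 'food', 'garden') → 347
sku=D63: rating >= 2 → 564
sku=D65: rating >= 2 → 1146
sku=D92: rating >= 2 → 39

3480, 3550, 396, 405, 182, 347, 564, 1146, 39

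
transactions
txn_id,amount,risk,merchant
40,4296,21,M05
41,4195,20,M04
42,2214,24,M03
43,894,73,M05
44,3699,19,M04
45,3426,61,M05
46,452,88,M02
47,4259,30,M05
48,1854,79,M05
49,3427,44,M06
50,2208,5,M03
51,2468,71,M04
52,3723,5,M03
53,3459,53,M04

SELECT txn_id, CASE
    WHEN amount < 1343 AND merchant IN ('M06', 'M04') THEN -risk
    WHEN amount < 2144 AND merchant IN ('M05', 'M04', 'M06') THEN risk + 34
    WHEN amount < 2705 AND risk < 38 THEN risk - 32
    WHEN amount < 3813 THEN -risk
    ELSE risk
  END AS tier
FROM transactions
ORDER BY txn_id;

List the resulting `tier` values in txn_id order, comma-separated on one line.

21, 20, -8, 107, -19, -61, -88, 30, 113, -44, -27, -71, -5, -53

txn_id=40: ELSE → 21
txn_id=41: ELSE → 20
txn_id=42: amount < 2705 AND risk < 38 → -8
txn_id=43: amount < 2144 AND merchant IN ('M05', 'M04', 'M06') → 107
txn_id=44: amount < 3813 → -19
txn_id=45: amount < 3813 → -61
txn_id=46: amount < 3813 → -88
txn_id=47: ELSE → 30
txn_id=48: amount < 2144 AND merchant IN ('M05', 'M04', 'M06') → 113
txn_id=49: amount < 3813 → -44
txn_id=50: amount < 2705 AND risk < 38 → -27
txn_id=51: amount < 3813 → -71
txn_id=52: amount < 3813 → -5
txn_id=53: amount < 3813 → -53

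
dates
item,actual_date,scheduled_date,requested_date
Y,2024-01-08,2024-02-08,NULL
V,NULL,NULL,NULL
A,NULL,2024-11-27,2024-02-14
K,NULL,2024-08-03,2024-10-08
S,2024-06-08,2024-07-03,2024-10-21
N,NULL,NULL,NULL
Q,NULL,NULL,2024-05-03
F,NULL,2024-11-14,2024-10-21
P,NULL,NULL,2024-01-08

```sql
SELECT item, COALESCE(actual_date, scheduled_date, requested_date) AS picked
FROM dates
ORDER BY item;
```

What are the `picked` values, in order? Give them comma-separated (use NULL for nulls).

item=A: actual_date=NULL, scheduled_date=2024-11-27 → 2024-11-27
item=F: actual_date=NULL, scheduled_date=2024-11-14 → 2024-11-14
item=K: actual_date=NULL, scheduled_date=2024-08-03 → 2024-08-03
item=N: actual_date=NULL, scheduled_date=NULL, requested_date=NULL (all NULL) → NULL
item=P: actual_date=NULL, scheduled_date=NULL, requested_date=2024-01-08 → 2024-01-08
item=Q: actual_date=NULL, scheduled_date=NULL, requested_date=2024-05-03 → 2024-05-03
item=S: actual_date=2024-06-08 → 2024-06-08
item=V: actual_date=NULL, scheduled_date=NULL, requested_date=NULL (all NULL) → NULL
item=Y: actual_date=2024-01-08 → 2024-01-08

2024-11-27, 2024-11-14, 2024-08-03, NULL, 2024-01-08, 2024-05-03, 2024-06-08, NULL, 2024-01-08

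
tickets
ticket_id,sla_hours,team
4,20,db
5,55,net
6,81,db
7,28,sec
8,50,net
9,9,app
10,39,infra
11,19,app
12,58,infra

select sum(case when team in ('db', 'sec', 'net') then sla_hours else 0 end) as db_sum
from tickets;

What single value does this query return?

234

ticket_id=4: ✓ → 20
ticket_id=5: ✓ → 55
ticket_id=6: ✓ → 81
ticket_id=7: ✓ → 28
ticket_id=8: ✓ → 50
ticket_id=9: ✗
ticket_id=10: ✗
ticket_id=11: ✗
ticket_id=12: ✗
db_sum = 20 + 55 + 81 + 28 + 50 = 234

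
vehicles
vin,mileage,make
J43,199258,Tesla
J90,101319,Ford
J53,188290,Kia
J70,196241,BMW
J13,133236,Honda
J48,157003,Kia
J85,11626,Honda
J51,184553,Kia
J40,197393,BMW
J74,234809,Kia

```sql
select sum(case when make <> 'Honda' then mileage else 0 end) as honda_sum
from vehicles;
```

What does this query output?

1458866

vin=J43: ✓ → 199258
vin=J90: ✓ → 101319
vin=J53: ✓ → 188290
vin=J70: ✓ → 196241
vin=J13: ✗
vin=J48: ✓ → 157003
vin=J85: ✗
vin=J51: ✓ → 184553
vin=J40: ✓ → 197393
vin=J74: ✓ → 234809
honda_sum = 199258 + 101319 + 188290 + 196241 + 157003 + 184553 + 197393 + 234809 = 1458866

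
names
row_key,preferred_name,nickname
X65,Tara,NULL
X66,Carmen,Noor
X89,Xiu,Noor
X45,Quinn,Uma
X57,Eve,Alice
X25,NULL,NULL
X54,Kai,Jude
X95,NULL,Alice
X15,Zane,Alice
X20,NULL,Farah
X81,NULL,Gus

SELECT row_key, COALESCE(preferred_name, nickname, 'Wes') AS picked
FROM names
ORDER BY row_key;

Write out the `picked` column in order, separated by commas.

Zane, Farah, Wes, Quinn, Kai, Eve, Tara, Carmen, Gus, Xiu, Alice

row_key=X15: preferred_name=Zane → Zane
row_key=X20: preferred_name=NULL, nickname=Farah → Farah
row_key=X25: preferred_name=NULL, nickname=NULL, → literal Wes → Wes
row_key=X45: preferred_name=Quinn → Quinn
row_key=X54: preferred_name=Kai → Kai
row_key=X57: preferred_name=Eve → Eve
row_key=X65: preferred_name=Tara → Tara
row_key=X66: preferred_name=Carmen → Carmen
row_key=X81: preferred_name=NULL, nickname=Gus → Gus
row_key=X89: preferred_name=Xiu → Xiu
row_key=X95: preferred_name=NULL, nickname=Alice → Alice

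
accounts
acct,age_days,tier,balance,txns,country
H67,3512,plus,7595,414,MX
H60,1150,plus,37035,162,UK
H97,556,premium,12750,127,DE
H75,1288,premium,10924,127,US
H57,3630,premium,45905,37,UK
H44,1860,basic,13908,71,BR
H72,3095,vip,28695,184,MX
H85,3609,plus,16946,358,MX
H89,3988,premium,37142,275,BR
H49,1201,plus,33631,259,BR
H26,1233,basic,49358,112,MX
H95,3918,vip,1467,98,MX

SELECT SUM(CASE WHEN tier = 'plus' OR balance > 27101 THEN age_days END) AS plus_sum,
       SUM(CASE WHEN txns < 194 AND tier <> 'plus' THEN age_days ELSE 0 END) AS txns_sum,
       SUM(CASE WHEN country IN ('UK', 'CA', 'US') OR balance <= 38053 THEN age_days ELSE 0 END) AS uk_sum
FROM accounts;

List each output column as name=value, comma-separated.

[plus_sum: tier = 'plus' OR balance > 27101]
acct=H67: ✓ → 3512
acct=H60: ✓ → 1150
acct=H97: ✗
acct=H75: ✗
acct=H57: ✓ → 3630
acct=H44: ✗
acct=H72: ✓ → 3095
acct=H85: ✓ → 3609
acct=H89: ✓ → 3988
acct=H49: ✓ → 1201
acct=H26: ✓ → 1233
acct=H95: ✗
plus_sum = 3512 + 1150 + 3630 + 3095 + 3609 + 3988 + 1201 + 1233 = 21418
—
[txns_sum: txns < 194 AND tier <> 'plus']
acct=H67: ✗
acct=H60: ✗
acct=H97: ✓ → 556
acct=H75: ✓ → 1288
acct=H57: ✓ → 3630
acct=H44: ✓ → 1860
acct=H72: ✓ → 3095
acct=H85: ✗
acct=H89: ✗
acct=H49: ✗
acct=H26: ✓ → 1233
acct=H95: ✓ → 3918
txns_sum = 556 + 1288 + 3630 + 1860 + 3095 + 1233 + 3918 = 15580
—
[uk_sum: country IN ('UK', 'CA', 'US') OR balance <= 38053]
acct=H67: ✓ → 3512
acct=H60: ✓ → 1150
acct=H97: ✓ → 556
acct=H75: ✓ → 1288
acct=H57: ✓ → 3630
acct=H44: ✓ → 1860
acct=H72: ✓ → 3095
acct=H85: ✓ → 3609
acct=H89: ✓ → 3988
acct=H49: ✓ → 1201
acct=H26: ✗
acct=H95: ✓ → 3918
uk_sum = 3512 + 1150 + 556 + 1288 + 3630 + 1860 + 3095 + 3609 + 3988 + 1201 + 3918 = 27807

plus_sum=21418, txns_sum=15580, uk_sum=27807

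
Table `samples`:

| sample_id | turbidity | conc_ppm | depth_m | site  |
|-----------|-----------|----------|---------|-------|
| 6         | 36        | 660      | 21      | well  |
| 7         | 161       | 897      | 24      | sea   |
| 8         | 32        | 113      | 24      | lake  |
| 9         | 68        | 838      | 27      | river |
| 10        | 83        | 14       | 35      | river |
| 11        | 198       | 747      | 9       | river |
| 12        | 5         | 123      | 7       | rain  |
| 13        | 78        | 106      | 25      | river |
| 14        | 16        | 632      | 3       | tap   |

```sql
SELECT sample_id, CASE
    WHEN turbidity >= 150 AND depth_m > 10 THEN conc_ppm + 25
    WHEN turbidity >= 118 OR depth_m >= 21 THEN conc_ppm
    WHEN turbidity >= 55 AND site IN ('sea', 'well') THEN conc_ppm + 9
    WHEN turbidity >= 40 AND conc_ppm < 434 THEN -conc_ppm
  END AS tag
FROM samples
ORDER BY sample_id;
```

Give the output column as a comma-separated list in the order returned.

660, 922, 113, 838, 14, 747, NULL, 106, NULL

sample_id=6: turbidity >= 118 OR depth_m >= 21 → 660
sample_id=7: turbidity >= 150 AND depth_m > 10 → 922
sample_id=8: turbidity >= 118 OR depth_m >= 21 → 113
sample_id=9: turbidity >= 118 OR depth_m >= 21 → 838
sample_id=10: turbidity >= 118 OR depth_m >= 21 → 14
sample_id=11: turbidity >= 118 OR depth_m >= 21 → 747
sample_id=12: (no match → NULL) → NULL
sample_id=13: turbidity >= 118 OR depth_m >= 21 → 106
sample_id=14: (no match → NULL) → NULL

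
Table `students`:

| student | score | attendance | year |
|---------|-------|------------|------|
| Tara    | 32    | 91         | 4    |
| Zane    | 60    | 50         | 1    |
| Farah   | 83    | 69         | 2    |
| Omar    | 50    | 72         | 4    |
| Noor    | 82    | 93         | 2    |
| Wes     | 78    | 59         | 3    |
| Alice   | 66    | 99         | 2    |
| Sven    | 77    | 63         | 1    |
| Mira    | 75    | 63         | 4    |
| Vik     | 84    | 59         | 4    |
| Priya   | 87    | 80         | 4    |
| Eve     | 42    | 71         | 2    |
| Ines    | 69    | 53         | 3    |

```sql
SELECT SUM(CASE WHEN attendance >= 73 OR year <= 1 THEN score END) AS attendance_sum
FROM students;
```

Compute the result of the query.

404

student=Tara: ✓ → 32
student=Zane: ✓ → 60
student=Farah: ✗
student=Omar: ✗
student=Noor: ✓ → 82
student=Wes: ✗
student=Alice: ✓ → 66
student=Sven: ✓ → 77
student=Mira: ✗
student=Vik: ✗
student=Priya: ✓ → 87
student=Eve: ✗
student=Ines: ✗
attendance_sum = 32 + 60 + 82 + 66 + 77 + 87 = 404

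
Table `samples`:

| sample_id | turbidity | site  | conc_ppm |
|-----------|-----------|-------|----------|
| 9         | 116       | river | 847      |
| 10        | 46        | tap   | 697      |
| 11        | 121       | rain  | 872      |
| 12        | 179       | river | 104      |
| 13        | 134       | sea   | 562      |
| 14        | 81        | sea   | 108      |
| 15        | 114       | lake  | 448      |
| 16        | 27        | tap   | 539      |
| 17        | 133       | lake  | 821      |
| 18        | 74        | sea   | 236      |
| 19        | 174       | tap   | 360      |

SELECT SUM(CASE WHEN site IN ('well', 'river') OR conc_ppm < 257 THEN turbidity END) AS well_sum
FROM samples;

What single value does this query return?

sample_id=9: ✓ → 116
sample_id=10: ✗
sample_id=11: ✗
sample_id=12: ✓ → 179
sample_id=13: ✗
sample_id=14: ✓ → 81
sample_id=15: ✗
sample_id=16: ✗
sample_id=17: ✗
sample_id=18: ✓ → 74
sample_id=19: ✗
well_sum = 116 + 179 + 81 + 74 = 450

450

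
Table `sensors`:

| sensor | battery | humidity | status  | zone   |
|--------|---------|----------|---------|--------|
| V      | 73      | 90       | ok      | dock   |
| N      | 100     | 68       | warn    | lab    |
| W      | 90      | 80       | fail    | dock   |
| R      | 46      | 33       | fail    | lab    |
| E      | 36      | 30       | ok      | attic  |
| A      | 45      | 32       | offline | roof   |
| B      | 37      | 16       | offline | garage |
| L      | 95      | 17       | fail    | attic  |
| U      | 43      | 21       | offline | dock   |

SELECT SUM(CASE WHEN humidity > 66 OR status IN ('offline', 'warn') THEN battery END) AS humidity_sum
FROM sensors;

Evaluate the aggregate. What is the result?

388

sensor=V: ✓ → 73
sensor=N: ✓ → 100
sensor=W: ✓ → 90
sensor=R: ✗
sensor=E: ✗
sensor=A: ✓ → 45
sensor=B: ✓ → 37
sensor=L: ✗
sensor=U: ✓ → 43
humidity_sum = 73 + 100 + 90 + 45 + 37 + 43 = 388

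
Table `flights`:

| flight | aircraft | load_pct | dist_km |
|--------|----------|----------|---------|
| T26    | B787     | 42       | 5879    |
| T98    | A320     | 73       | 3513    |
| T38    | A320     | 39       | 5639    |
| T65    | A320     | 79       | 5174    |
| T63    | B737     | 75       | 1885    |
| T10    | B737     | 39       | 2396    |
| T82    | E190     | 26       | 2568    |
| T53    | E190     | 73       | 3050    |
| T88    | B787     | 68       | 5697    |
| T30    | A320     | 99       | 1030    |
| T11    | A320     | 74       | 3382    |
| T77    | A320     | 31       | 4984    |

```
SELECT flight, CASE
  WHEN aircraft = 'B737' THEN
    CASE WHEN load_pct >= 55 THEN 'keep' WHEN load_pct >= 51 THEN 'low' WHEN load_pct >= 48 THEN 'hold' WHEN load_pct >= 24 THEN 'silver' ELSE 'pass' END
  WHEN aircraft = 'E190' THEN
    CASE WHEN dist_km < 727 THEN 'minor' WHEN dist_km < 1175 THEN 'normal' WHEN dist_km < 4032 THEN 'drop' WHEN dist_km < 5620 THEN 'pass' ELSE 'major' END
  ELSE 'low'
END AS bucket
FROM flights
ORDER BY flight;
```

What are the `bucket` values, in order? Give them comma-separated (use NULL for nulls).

silver, low, low, low, low, drop, keep, low, low, drop, low, low

flight=T10: aircraft='B737' → inner[load_pct >= 24] → silver
flight=T11: aircraft='A320' → outer ELSE → low
flight=T26: aircraft='B787' → outer ELSE → low
flight=T30: aircraft='A320' → outer ELSE → low
flight=T38: aircraft='A320' → outer ELSE → low
flight=T53: aircraft='E190' → inner[dist_km < 4032] → drop
flight=T63: aircraft='B737' → inner[load_pct >= 55] → keep
flight=T65: aircraft='A320' → outer ELSE → low
flight=T77: aircraft='A320' → outer ELSE → low
flight=T82: aircraft='E190' → inner[dist_km < 4032] → drop
flight=T88: aircraft='B787' → outer ELSE → low
flight=T98: aircraft='A320' → outer ELSE → low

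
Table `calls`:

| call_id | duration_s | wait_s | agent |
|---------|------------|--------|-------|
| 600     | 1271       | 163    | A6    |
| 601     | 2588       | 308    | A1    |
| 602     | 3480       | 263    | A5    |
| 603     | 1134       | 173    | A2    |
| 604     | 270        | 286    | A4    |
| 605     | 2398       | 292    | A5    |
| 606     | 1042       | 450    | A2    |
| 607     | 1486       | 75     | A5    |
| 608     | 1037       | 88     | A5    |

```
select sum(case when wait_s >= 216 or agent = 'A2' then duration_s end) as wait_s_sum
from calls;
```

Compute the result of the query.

call_id=600: ✗
call_id=601: ✓ → 2588
call_id=602: ✓ → 3480
call_id=603: ✓ → 1134
call_id=604: ✓ → 270
call_id=605: ✓ → 2398
call_id=606: ✓ → 1042
call_id=607: ✗
call_id=608: ✗
wait_s_sum = 2588 + 3480 + 1134 + 270 + 2398 + 1042 = 10912

10912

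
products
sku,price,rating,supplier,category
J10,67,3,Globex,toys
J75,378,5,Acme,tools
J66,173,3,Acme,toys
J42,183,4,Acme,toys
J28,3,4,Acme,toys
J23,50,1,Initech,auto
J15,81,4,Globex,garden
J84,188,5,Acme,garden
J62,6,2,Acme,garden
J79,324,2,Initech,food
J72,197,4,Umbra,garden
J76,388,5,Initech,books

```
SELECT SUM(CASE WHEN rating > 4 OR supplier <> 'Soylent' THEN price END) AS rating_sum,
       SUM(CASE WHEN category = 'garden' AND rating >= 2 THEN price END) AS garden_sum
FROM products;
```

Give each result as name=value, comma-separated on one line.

[rating_sum: rating > 4 OR supplier <> 'Soylent']
sku=J10: ✓ → 67
sku=J75: ✓ → 378
sku=J66: ✓ → 173
sku=J42: ✓ → 183
sku=J28: ✓ → 3
sku=J23: ✓ → 50
sku=J15: ✓ → 81
sku=J84: ✓ → 188
sku=J62: ✓ → 6
sku=J79: ✓ → 324
sku=J72: ✓ → 197
sku=J76: ✓ → 388
rating_sum = 67 + 378 + 173 + 183 + 3 + 50 + 81 + 188 + 6 + 324 + 197 + 388 = 2038
—
[garden_sum: category = 'garden' AND rating >= 2]
sku=J10: ✗
sku=J75: ✗
sku=J66: ✗
sku=J42: ✗
sku=J28: ✗
sku=J23: ✗
sku=J15: ✓ → 81
sku=J84: ✓ → 188
sku=J62: ✓ → 6
sku=J79: ✗
sku=J72: ✓ → 197
sku=J76: ✗
garden_sum = 81 + 188 + 6 + 197 = 472

rating_sum=2038, garden_sum=472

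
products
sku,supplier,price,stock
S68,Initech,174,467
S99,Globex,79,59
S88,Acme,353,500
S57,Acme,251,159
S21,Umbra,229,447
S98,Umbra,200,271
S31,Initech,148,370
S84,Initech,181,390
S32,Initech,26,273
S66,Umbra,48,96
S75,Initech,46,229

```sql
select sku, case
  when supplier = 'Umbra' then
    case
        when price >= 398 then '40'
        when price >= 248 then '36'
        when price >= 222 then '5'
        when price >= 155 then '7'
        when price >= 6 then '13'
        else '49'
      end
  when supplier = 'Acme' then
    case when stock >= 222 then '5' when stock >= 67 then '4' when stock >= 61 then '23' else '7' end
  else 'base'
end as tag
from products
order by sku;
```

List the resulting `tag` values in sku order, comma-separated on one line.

5, base, base, 4, 13, base, base, base, 5, 7, base

sku=S21: supplier='Umbra' → inner[price >= 222] → 5
sku=S31: supplier='Initech' → outer ELSE → base
sku=S32: supplier='Initech' → outer ELSE → base
sku=S57: supplier='Acme' → inner[stock >= 67] → 4
sku=S66: supplier='Umbra' → inner[price >= 6] → 13
sku=S68: supplier='Initech' → outer ELSE → base
sku=S75: supplier='Initech' → outer ELSE → base
sku=S84: supplier='Initech' → outer ELSE → base
sku=S88: supplier='Acme' → inner[stock >= 222] → 5
sku=S98: supplier='Umbra' → inner[price >= 155] → 7
sku=S99: supplier='Globex' → outer ELSE → base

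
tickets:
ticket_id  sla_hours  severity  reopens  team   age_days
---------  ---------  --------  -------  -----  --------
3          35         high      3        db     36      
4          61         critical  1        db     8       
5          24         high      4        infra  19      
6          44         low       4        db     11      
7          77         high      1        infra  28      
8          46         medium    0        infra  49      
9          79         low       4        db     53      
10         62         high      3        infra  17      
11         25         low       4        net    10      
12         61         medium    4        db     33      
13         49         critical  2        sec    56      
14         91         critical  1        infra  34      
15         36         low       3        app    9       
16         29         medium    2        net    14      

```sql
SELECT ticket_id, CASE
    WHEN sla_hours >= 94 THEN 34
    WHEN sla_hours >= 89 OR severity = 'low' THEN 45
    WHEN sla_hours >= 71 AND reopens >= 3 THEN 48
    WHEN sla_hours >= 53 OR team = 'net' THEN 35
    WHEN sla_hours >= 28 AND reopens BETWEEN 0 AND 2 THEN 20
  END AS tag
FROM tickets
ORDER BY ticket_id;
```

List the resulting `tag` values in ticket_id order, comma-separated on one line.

ticket_id=3: (no match → NULL) → NULL
ticket_id=4: sla_hours >= 53 OR team = 'net' → 35
ticket_id=5: (no match → NULL) → NULL
ticket_id=6: sla_hours >= 89 OR severity = 'low' → 45
ticket_id=7: sla_hours >= 53 OR team = 'net' → 35
ticket_id=8: sla_hours >= 28 AND reopens BETWEEN 0 AND 2 → 20
ticket_id=9: sla_hours >= 89 OR severity = 'low' → 45
ticket_id=10: sla_hours >= 53 OR team = 'net' → 35
ticket_id=11: sla_hours >= 89 OR severity = 'low' → 45
ticket_id=12: sla_hours >= 53 OR team = 'net' → 35
ticket_id=13: sla_hours >= 28 AND reopens BETWEEN 0 AND 2 → 20
ticket_id=14: sla_hours >= 89 OR severity = 'low' → 45
ticket_id=15: sla_hours >= 89 OR severity = 'low' → 45
ticket_id=16: sla_hours >= 53 OR team = 'net' → 35

NULL, 35, NULL, 45, 35, 20, 45, 35, 45, 35, 20, 45, 45, 35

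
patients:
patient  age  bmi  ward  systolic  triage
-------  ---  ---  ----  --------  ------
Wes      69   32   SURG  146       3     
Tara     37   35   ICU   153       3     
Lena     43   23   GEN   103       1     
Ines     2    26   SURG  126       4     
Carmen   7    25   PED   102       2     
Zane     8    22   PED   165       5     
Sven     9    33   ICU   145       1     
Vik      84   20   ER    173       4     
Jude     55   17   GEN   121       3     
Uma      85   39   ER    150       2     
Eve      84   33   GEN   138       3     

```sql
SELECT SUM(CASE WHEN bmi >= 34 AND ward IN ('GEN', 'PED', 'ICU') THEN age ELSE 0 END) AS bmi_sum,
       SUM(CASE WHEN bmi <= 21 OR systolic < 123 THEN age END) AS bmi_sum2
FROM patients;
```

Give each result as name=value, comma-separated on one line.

bmi_sum=37, bmi_sum2=189

[bmi_sum: bmi >= 34 AND ward IN ('GEN', 'PED', 'ICU')]
patient=Wes: ✗
patient=Tara: ✓ → 37
patient=Lena: ✗
patient=Ines: ✗
patient=Carmen: ✗
patient=Zane: ✗
patient=Sven: ✗
patient=Vik: ✗
patient=Jude: ✗
patient=Uma: ✗
patient=Eve: ✗
bmi_sum = 37
—
[bmi_sum2: bmi <= 21 OR systolic < 123]
patient=Wes: ✗
patient=Tara: ✗
patient=Lena: ✓ → 43
patient=Ines: ✗
patient=Carmen: ✓ → 7
patient=Zane: ✗
patient=Sven: ✗
patient=Vik: ✓ → 84
patient=Jude: ✓ → 55
patient=Uma: ✗
patient=Eve: ✗
bmi_sum2 = 43 + 7 + 84 + 55 = 189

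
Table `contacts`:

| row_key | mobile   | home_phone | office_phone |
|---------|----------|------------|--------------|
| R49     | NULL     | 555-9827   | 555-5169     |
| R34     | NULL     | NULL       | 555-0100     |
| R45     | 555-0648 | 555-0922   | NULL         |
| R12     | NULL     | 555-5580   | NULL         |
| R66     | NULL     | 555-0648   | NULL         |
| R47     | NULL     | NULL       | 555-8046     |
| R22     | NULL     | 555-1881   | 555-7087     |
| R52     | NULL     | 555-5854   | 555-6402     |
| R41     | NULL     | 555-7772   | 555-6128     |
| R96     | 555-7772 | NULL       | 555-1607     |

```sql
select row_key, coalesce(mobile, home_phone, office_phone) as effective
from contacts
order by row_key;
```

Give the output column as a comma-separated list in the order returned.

row_key=R12: mobile=NULL, home_phone=555-5580 → 555-5580
row_key=R22: mobile=NULL, home_phone=555-1881 → 555-1881
row_key=R34: mobile=NULL, home_phone=NULL, office_phone=555-0100 → 555-0100
row_key=R41: mobile=NULL, home_phone=555-7772 → 555-7772
row_key=R45: mobile=555-0648 → 555-0648
row_key=R47: mobile=NULL, home_phone=NULL, office_phone=555-8046 → 555-8046
row_key=R49: mobile=NULL, home_phone=555-9827 → 555-9827
row_key=R52: mobile=NULL, home_phone=555-5854 → 555-5854
row_key=R66: mobile=NULL, home_phone=555-0648 → 555-0648
row_key=R96: mobile=555-7772 → 555-7772

555-5580, 555-1881, 555-0100, 555-7772, 555-0648, 555-8046, 555-9827, 555-5854, 555-0648, 555-7772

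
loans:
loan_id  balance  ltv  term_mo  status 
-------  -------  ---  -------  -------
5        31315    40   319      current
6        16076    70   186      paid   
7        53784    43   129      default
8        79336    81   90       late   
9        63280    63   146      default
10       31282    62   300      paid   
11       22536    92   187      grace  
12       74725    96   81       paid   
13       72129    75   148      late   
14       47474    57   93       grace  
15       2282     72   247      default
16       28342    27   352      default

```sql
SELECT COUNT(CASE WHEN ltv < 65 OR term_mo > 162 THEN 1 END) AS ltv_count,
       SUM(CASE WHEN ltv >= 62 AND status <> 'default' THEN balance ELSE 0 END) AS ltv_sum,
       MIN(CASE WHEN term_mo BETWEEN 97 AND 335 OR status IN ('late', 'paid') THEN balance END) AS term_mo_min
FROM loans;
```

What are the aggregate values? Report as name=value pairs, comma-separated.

ltv_count=9, ltv_sum=296084, term_mo_min=2282

[ltv_count: ltv < 65 OR term_mo > 162]
loan_id=5: ✓ → 1
loan_id=6: ✓ → 1
loan_id=7: ✓ → 1
loan_id=8: ✗
loan_id=9: ✓ → 1
loan_id=10: ✓ → 1
loan_id=11: ✓ → 1
loan_id=12: ✗
loan_id=13: ✗
loan_id=14: ✓ → 1
loan_id=15: ✓ → 1
loan_id=16: ✓ → 1
ltv_count = COUNT(1, 1, 1, 1, 1, 1, 1, 1, 1) = 9
—
[ltv_sum: ltv >= 62 AND status <> 'default']
loan_id=5: ✗
loan_id=6: ✓ → 16076
loan_id=7: ✗
loan_id=8: ✓ → 79336
loan_id=9: ✗
loan_id=10: ✓ → 31282
loan_id=11: ✓ → 22536
loan_id=12: ✓ → 74725
loan_id=13: ✓ → 72129
loan_id=14: ✗
loan_id=15: ✗
loan_id=16: ✗
ltv_sum = 16076 + 79336 + 31282 + 22536 + 74725 + 72129 = 296084
—
[term_mo_min: term_mo BETWEEN 97 AND 335 OR status IN ('late', 'paid')]
loan_id=5: ✓ → 31315
loan_id=6: ✓ → 16076
loan_id=7: ✓ → 53784
loan_id=8: ✓ → 79336
loan_id=9: ✓ → 63280
loan_id=10: ✓ → 31282
loan_id=11: ✓ → 22536
loan_id=12: ✓ → 74725
loan_id=13: ✓ → 72129
loan_id=14: ✗
loan_id=15: ✓ → 2282
loan_id=16: ✗
term_mo_min = MIN(31315, 16076, 53784, 79336, 63280, 31282, 22536, 74725, 72129, 2282) = 2282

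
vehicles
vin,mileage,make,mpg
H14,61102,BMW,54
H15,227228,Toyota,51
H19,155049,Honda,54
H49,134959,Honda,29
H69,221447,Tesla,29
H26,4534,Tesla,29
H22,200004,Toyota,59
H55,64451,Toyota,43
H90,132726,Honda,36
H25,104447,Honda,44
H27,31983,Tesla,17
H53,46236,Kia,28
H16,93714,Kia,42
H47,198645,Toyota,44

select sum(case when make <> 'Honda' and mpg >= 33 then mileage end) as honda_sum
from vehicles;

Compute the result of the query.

845144

vin=H14: ✓ → 61102
vin=H15: ✓ → 227228
vin=H19: ✗
vin=H49: ✗
vin=H69: ✗
vin=H26: ✗
vin=H22: ✓ → 200004
vin=H55: ✓ → 64451
vin=H90: ✗
vin=H25: ✗
vin=H27: ✗
vin=H53: ✗
vin=H16: ✓ → 93714
vin=H47: ✓ → 198645
honda_sum = 61102 + 227228 + 200004 + 64451 + 93714 + 198645 = 845144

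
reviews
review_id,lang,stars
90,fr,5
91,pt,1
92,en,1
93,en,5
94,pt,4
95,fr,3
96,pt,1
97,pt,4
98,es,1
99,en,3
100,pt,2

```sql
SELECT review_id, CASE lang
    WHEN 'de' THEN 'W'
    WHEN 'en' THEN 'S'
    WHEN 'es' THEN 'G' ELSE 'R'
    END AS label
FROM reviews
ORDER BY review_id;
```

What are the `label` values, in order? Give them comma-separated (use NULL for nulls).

R, R, S, S, R, R, R, R, G, S, R

review_id=90: ELSE → R
review_id=91: ELSE → R
review_id=92: lang='en' → S
review_id=93: lang='en' → S
review_id=94: ELSE → R
review_id=95: ELSE → R
review_id=96: ELSE → R
review_id=97: ELSE → R
review_id=98: lang='es' → G
review_id=99: lang='en' → S
review_id=100: ELSE → R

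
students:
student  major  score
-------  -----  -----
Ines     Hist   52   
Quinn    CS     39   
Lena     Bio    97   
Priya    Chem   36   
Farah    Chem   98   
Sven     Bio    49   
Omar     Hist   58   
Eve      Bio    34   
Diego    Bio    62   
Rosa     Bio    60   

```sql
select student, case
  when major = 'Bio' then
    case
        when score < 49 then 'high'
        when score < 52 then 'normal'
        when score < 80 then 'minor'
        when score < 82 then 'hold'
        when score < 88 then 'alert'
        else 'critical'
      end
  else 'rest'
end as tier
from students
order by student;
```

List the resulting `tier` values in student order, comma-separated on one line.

minor, high, rest, rest, critical, rest, rest, rest, minor, normal

student=Diego: major='Bio' → inner[score < 80] → minor
student=Eve: major='Bio' → inner[score < 49] → high
student=Farah: major='Chem' → outer ELSE → rest
student=Ines: major='Hist' → outer ELSE → rest
student=Lena: major='Bio' → inner[ELSE] → critical
student=Omar: major='Hist' → outer ELSE → rest
student=Priya: major='Chem' → outer ELSE → rest
student=Quinn: major='CS' → outer ELSE → rest
student=Rosa: major='Bio' → inner[score < 80] → minor
student=Sven: major='Bio' → inner[score < 52] → normal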